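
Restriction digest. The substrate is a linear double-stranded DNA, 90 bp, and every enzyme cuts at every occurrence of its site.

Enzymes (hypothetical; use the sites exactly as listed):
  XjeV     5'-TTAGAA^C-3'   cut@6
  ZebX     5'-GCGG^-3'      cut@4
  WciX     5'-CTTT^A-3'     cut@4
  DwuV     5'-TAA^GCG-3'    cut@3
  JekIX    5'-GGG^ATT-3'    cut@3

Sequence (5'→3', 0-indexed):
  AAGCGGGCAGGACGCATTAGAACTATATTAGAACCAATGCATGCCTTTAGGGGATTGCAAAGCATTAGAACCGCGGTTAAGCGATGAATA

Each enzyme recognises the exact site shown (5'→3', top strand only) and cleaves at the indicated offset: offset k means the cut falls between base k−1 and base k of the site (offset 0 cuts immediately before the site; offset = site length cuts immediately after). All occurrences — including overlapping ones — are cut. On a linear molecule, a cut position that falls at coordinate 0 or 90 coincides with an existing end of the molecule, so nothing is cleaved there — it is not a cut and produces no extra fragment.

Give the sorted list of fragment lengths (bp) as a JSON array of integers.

[4,5,6,6,10,11,15,16,17]

Per-enzyme occurrences:
  XjeV TTAGAAC/6: at [16, 27, 64] ⇒ [22, 33, 70]
  ZebX GCGG/4: at [2, 72] ⇒ [6, 76]
  WciX CTTTA/4: at [44] ⇒ [48]
  DwuV TAAGCG/3: at [77] ⇒ [80]
  JekIX GGGATT/3: at [50] ⇒ [53]

Pooled cuts: [6, 22, 33, 48, 53, 70, 76, 80]

Fragment lengths:
  [0,6): 6 bp
  [6,22): 16 bp
  [22,33): 11 bp
  [33,48): 15 bp
  [48,53): 5 bp
  [53,70): 17 bp
  [70,76): 6 bp
  [76,80): 4 bp
  [80,90): 10 bp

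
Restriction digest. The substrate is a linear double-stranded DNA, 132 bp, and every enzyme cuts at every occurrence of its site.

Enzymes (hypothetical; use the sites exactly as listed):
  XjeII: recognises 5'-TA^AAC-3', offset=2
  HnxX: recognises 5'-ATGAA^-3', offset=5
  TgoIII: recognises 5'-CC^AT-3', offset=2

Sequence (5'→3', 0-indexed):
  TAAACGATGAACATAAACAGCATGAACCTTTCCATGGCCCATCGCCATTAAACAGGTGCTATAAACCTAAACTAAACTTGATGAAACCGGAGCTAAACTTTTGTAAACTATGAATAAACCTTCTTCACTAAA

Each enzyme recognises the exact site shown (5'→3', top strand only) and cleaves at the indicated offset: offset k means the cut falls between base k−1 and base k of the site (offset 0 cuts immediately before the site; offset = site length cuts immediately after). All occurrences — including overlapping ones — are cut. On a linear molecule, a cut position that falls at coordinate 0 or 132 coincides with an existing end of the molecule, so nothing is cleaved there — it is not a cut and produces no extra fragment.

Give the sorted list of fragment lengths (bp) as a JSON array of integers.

Scan for sites:
  XjeII TAAAC/2: at [0, 13, 48, 61, 67, 72, 93, 103, 114] ⇒ [2, 15, 50, 63, 69, 74, 95, 105, 116]
  HnxX ATGAA/5: at [6, 21, 80, 109] ⇒ [11, 26, 85, 114]
  TgoIII CCAT/2: at [31, 38, 44] ⇒ [33, 40, 46]

Pooled cuts: [2, 11, 15, 26, 33, 40, 46, 50, 63, 69, 74, 85, 95, 105, 114, 116]

Fragment lengths:
  [0,2): 2 bp
  [2,11): 9 bp
  [11,15): 4 bp
  [15,26): 11 bp
  [26,33): 7 bp
  [33,40): 7 bp
  [40,46): 6 bp
  [46,50): 4 bp
  [50,63): 13 bp
  [63,69): 6 bp
  [69,74): 5 bp
  [74,85): 11 bp
  [85,95): 10 bp
  [95,105): 10 bp
  [105,114): 9 bp
  [114,116): 2 bp
  [116,132): 16 bp

[2,2,4,4,5,6,6,7,7,9,9,10,10,11,11,13,16]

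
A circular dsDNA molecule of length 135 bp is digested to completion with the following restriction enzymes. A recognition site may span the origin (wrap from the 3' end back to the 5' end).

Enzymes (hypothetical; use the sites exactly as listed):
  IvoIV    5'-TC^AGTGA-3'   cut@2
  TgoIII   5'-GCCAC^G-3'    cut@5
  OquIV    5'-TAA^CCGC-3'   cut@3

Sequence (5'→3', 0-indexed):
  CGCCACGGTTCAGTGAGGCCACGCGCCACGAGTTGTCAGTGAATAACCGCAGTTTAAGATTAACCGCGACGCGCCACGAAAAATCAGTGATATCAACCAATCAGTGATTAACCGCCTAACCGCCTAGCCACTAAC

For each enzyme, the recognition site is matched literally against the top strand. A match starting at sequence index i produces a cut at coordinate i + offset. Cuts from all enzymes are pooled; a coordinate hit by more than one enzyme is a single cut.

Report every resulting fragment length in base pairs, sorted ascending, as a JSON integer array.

Site scan:
  IvoIV (TCAGTGA, off=2): starts [9, 35, 83, 100] → cuts [11, 37, 85, 102]
  TgoIII (GCCACG, off=5): starts [1, 17, 24, 72] → cuts [6, 22, 29, 77]
  OquIV (TAACCGC, off=3): starts [43, 60, 108, 116, 131] → cuts [46, 63, 111, 119, 134]

All cut coordinates (distinct, sorted): [6, 11, 22, 29, 37, 46, 63, 77, 85, 102, 111, 119, 134]

Fragment lengths:
  6→11: 5 bp
  11→22: 11 bp
  22→29: 7 bp
  29→37: 8 bp
  37→46: 9 bp
  46→63: 17 bp
  63→77: 14 bp
  77→85: 8 bp
  85→102: 17 bp
  102→111: 9 bp
  111→119: 8 bp
  119→134: 15 bp
  134→6 (wrap): 135-134+6 = 7 bp

[5,7,7,8,8,8,9,9,11,14,15,17,17]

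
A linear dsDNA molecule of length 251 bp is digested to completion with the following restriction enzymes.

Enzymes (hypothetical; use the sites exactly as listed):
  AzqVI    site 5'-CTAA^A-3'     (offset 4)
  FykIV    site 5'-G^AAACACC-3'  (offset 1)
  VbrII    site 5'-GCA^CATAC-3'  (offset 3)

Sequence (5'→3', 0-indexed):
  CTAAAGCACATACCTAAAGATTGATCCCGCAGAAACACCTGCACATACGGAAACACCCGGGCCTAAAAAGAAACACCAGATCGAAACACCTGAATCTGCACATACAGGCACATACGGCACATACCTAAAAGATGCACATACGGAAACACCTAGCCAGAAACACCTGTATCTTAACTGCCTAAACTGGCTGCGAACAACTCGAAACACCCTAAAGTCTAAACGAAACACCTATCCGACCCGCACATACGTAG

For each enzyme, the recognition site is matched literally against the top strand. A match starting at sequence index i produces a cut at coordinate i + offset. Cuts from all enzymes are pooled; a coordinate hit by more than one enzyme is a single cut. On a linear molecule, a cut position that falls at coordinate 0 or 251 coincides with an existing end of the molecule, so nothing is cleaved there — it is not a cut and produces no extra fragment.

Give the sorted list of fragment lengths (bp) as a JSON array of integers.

[3,4,4,4,7,7,7,8,9,9,9,9,10,11,11,13,14,15,16,17,19,20,25]

Scan for sites:
  AzqVI CTAAA/4: at [0, 13, 62, 124, 178, 208, 215] ⇒ [4, 17, 66, 128, 182, 212, 219]
  FykIV GAAACACC/1: at [31, 49, 69, 82, 142, 156, 200, 221] ⇒ [32, 50, 70, 83, 143, 157, 201, 222]
  VbrII GCACATAC/3: at [5, 40, 97, 107, 116, 133, 239] ⇒ [8, 43, 100, 110, 119, 136, 242]

Pooled cuts: [4, 8, 17, 32, 43, 50, 66, 70, 83, 100, 110, 119, 128, 136, 143, 157, 182, 201, 212, 219, 222, 242]

Fragment lengths:
  [0,4): 4 bp
  [4,8): 4 bp
  [8,17): 9 bp
  [17,32): 15 bp
  [32,43): 11 bp
  [43,50): 7 bp
  [50,66): 16 bp
  [66,70): 4 bp
  [70,83): 13 bp
  [83,100): 17 bp
  [100,110): 10 bp
  [110,119): 9 bp
  [119,128): 9 bp
  [128,136): 8 bp
  [136,143): 7 bp
  [143,157): 14 bp
  [157,182): 25 bp
  [182,201): 19 bp
  [201,212): 11 bp
  [212,219): 7 bp
  [219,222): 3 bp
  [222,242): 20 bp
  [242,251): 9 bp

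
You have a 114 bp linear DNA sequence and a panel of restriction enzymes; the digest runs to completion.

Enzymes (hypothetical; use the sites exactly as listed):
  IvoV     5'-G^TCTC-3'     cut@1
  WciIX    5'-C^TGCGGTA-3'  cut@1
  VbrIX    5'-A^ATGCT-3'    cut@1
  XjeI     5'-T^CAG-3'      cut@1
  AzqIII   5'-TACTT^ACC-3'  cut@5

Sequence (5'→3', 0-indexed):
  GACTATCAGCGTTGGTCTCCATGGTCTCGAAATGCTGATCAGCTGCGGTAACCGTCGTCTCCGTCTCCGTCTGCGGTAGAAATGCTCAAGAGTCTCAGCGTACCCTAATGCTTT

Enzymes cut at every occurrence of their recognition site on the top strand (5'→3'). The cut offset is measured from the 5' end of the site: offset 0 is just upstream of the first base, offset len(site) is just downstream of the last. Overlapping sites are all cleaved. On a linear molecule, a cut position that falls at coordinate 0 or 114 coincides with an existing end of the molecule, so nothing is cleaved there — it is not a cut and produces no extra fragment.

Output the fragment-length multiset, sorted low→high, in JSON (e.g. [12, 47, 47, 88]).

Site scan:
  IvoV (GTCTC, off=1): starts [14, 23, 56, 62, 91] → cuts [15, 24, 57, 63, 92]
  WciIX (CTGCGGTA, off=1): starts [42, 70] → cuts [43, 71]
  VbrIX (AATGCT, off=1): starts [30, 80, 106] → cuts [31, 81, 107]
  XjeI (TCAG, off=1): starts [5, 38, 94] → cuts [6, 39, 95]
  AzqIII (TACTTACC, off=5): no sites

Pooled cuts: [6, 15, 24, 31, 39, 43, 57, 63, 71, 81, 92, 95, 107]

Fragments:
  [0,6): 6 bp
  [6,15): 9 bp
  [15,24): 9 bp
  [24,31): 7 bp
  [31,39): 8 bp
  [39,43): 4 bp
  [43,57): 14 bp
  [57,63): 6 bp
  [63,71): 8 bp
  [71,81): 10 bp
  [81,92): 11 bp
  [92,95): 3 bp
  [95,107): 12 bp
  [107,114): 7 bp

[3,4,6,6,7,7,8,8,9,9,10,11,12,14]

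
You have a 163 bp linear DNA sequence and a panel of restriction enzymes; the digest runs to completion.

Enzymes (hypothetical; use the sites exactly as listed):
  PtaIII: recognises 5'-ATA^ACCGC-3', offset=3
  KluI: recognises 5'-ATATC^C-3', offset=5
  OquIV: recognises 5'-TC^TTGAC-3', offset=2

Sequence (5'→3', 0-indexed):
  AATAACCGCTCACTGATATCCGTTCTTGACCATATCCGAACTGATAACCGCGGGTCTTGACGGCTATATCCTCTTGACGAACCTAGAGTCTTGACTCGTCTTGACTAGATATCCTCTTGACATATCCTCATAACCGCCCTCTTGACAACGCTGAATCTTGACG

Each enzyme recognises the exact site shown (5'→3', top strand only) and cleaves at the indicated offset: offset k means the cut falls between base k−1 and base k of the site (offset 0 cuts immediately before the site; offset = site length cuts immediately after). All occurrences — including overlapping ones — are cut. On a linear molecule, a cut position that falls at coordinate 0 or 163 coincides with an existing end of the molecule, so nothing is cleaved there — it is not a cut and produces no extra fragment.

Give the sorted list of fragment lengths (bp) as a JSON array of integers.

Scan for sites:
  PtaIII ATAACCGC/3: at [1, 43, 129] ⇒ [4, 46, 132]
  KluI ATATCC/5: at [15, 31, 65, 108, 121] ⇒ [20, 36, 70, 113, 126]
  OquIV TCTTGAC/2: at [23, 54, 71, 88, 98, 114, 139, 155] ⇒ [25, 56, 73, 90, 100, 116, 141, 157]

All cut coordinates (distinct, sorted): [4, 20, 25, 36, 46, 56, 70, 73, 90, 100, 113, 116, 126, 132, 141, 157]

Fragments:
  [0,4): 4 bp
  [4,20): 16 bp
  [20,25): 5 bp
  [25,36): 11 bp
  [36,46): 10 bp
  [46,56): 10 bp
  [56,70): 14 bp
  [70,73): 3 bp
  [73,90): 17 bp
  [90,100): 10 bp
  [100,113): 13 bp
  [113,116): 3 bp
  [116,126): 10 bp
  [126,132): 6 bp
  [132,141): 9 bp
  [141,157): 16 bp
  [157,163): 6 bp

[3,3,4,5,6,6,9,10,10,10,10,11,13,14,16,16,17]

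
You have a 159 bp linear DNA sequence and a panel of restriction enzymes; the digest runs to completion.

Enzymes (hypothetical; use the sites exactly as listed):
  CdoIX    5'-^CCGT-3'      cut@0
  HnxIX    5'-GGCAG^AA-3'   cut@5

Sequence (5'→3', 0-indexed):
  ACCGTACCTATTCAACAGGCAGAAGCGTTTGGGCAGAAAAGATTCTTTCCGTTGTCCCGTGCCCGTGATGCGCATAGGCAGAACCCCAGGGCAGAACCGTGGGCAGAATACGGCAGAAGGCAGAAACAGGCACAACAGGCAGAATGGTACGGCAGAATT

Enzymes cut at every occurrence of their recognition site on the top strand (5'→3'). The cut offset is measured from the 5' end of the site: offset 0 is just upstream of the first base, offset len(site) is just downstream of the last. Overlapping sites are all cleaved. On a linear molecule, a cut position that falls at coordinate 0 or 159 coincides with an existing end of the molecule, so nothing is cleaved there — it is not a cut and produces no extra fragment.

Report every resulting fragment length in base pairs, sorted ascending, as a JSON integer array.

Scan for sites:
  CdoIX (CCGT, off=0): starts [1, 48, 56, 62, 96] → cuts [1, 48, 56, 62, 96]
  HnxIX (GGCAGAA, off=5): starts [17, 31, 76, 89, 101, 111, 118, 137, 150] → cuts [22, 36, 81, 94, 106, 116, 123, 142, 155]

All cut coordinates (distinct, sorted): [1, 22, 36, 48, 56, 62, 81, 94, 96, 106, 116, 123, 142, 155]

Fragment lengths:
  [0,1): 1 bp
  [1,22): 21 bp
  [22,36): 14 bp
  [36,48): 12 bp
  [48,56): 8 bp
  [56,62): 6 bp
  [62,81): 19 bp
  [81,94): 13 bp
  [94,96): 2 bp
  [96,106): 10 bp
  [106,116): 10 bp
  [116,123): 7 bp
  [123,142): 19 bp
  [142,155): 13 bp
  [155,159): 4 bp

[1,2,4,6,7,8,10,10,12,13,13,14,19,19,21]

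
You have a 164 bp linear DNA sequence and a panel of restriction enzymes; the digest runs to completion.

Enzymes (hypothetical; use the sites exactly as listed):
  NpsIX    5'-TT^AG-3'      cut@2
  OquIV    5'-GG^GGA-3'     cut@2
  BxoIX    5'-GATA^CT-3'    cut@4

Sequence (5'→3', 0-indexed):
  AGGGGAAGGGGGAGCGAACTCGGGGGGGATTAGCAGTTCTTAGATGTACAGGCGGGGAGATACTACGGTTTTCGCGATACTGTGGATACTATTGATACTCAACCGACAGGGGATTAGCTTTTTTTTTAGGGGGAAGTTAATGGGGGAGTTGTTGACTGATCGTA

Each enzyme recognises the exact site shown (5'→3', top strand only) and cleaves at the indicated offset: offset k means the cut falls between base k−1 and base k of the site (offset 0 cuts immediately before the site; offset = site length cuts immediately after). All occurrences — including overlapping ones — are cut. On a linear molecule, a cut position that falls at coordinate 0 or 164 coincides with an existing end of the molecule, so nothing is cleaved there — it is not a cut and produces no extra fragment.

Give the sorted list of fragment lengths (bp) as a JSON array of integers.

[3,4,5,5,7,7,9,9,10,12,13,13,14,16,17,20]

Site scan:
  NpsIX (TTAG, off=2): starts [29, 39, 113, 125] → cuts [31, 41, 115, 127]
  OquIV (GGGGA, off=2): starts [1, 8, 24, 53, 108, 129, 142] → cuts [3, 10, 26, 55, 110, 131, 144]
  BxoIX (GATACT, off=4): starts [58, 75, 84, 93] → cuts [62, 79, 88, 97]

All cut coordinates (distinct, sorted): [3, 10, 26, 31, 41, 55, 62, 79, 88, 97, 110, 115, 127, 131, 144]

Fragment lengths:
  [0,3): 3 bp
  [3,10): 7 bp
  [10,26): 16 bp
  [26,31): 5 bp
  [31,41): 10 bp
  [41,55): 14 bp
  [55,62): 7 bp
  [62,79): 17 bp
  [79,88): 9 bp
  [88,97): 9 bp
  [97,110): 13 bp
  [110,115): 5 bp
  [115,127): 12 bp
  [127,131): 4 bp
  [131,144): 13 bp
  [144,164): 20 bp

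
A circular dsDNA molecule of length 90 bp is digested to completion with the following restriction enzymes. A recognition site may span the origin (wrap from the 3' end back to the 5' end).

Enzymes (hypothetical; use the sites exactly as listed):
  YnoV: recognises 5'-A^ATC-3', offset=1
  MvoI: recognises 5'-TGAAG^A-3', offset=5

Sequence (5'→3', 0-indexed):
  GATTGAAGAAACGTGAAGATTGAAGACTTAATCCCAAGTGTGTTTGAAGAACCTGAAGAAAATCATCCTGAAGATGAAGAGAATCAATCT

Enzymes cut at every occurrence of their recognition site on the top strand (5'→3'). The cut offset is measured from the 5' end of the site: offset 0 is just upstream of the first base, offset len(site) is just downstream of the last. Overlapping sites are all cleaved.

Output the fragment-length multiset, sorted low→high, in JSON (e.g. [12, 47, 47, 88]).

Per-enzyme occurrences:
  YnoV (AATC, off=1): starts [29, 60, 81, 85] → cuts [30, 61, 82, 86]
  MvoI (TGAAGA, off=5): starts [3, 13, 20, 44, 53, 68, 74] → cuts [8, 18, 25, 49, 58, 73, 79]

Pooled cuts: [8, 18, 25, 30, 49, 58, 61, 73, 79, 82, 86]

Fragment lengths:
  8→18: 10 bp
  18→25: 7 bp
  25→30: 5 bp
  30→49: 19 bp
  49→58: 9 bp
  58→61: 3 bp
  61→73: 12 bp
  73→79: 6 bp
  79→82: 3 bp
  82→86: 4 bp
  86→8 (wrap): 90-86+8 = 12 bp

[3,3,4,5,6,7,9,10,12,12,19]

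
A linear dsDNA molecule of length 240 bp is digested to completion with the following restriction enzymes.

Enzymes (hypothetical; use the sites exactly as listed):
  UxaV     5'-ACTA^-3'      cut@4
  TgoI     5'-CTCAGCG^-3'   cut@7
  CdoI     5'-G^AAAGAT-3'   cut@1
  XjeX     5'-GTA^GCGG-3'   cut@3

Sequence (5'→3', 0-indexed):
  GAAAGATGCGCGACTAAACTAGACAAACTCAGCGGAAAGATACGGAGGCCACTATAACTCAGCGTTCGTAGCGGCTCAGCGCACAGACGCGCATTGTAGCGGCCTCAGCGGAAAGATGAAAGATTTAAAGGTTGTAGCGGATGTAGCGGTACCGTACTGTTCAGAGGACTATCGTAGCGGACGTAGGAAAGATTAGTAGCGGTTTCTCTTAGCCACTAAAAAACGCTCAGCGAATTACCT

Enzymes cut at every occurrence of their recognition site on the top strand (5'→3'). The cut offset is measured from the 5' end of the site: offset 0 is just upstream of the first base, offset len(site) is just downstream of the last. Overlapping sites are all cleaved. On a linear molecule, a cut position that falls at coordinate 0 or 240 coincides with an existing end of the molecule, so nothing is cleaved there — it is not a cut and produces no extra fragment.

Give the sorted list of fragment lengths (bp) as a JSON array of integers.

[1,1,1,5,5,6,7,8,9,10,11,11,11,12,13,14,15,17,18,19,20,26]

Per-enzyme occurrences:
  UxaV (ACTA, off=4): starts [12, 17, 50, 167, 214] → cuts [16, 21, 54, 171, 218]
  TgoI (CTCAGCG, off=7): starts [27, 57, 74, 103, 225] → cuts [34, 64, 81, 110, 232]
  CdoI (GAAAGAT, off=1): starts [0, 34, 110, 117, 186] → cuts [1, 35, 111, 118, 187]
  XjeX (GTAGCGG, off=3): starts [67, 95, 133, 142, 173, 195] → cuts [70, 98, 136, 145, 176, 198]

Pooled cuts: [1, 16, 21, 34, 35, 54, 64, 70, 81, 98, 110, 111, 118, 136, 145, 171, 176, 187, 198, 218, 232]

Fragments:
  [0,1): 1 bp
  [1,16): 15 bp
  [16,21): 5 bp
  [21,34): 13 bp
  [34,35): 1 bp
  [35,54): 19 bp
  [54,64): 10 bp
  [64,70): 6 bp
  [70,81): 11 bp
  [81,98): 17 bp
  [98,110): 12 bp
  [110,111): 1 bp
  [111,118): 7 bp
  [118,136): 18 bp
  [136,145): 9 bp
  [145,171): 26 bp
  [171,176): 5 bp
  [176,187): 11 bp
  [187,198): 11 bp
  [198,218): 20 bp
  [218,232): 14 bp
  [232,240): 8 bp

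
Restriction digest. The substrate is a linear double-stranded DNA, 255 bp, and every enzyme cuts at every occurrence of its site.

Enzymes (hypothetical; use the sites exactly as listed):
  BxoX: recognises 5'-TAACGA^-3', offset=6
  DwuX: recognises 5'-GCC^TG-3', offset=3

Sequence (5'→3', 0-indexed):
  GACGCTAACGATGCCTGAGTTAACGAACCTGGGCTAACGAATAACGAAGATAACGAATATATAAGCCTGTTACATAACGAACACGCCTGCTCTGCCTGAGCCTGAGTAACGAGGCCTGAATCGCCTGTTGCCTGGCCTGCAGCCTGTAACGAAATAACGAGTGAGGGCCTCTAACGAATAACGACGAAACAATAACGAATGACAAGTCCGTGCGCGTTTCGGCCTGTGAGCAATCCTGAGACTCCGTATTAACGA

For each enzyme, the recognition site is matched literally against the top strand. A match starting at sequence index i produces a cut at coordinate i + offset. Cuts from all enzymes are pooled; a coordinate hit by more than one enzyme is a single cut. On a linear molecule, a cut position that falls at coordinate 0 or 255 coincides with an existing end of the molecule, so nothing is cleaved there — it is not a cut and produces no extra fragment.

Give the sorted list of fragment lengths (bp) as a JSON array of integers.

[4,4,5,6,7,7,7,7,7,8,8,9,9,9,10,11,11,11,13,14,14,17,26,31]

Site scan:
  BxoX (TAACGA, off=6): starts [5, 20, 34, 41, 50, 74, 106, 146, 154, 171, 178, 192, 249] → cuts [11, 26, 40, 47, 56, 80, 112, 152, 160, 177, 184, 198] (position 255 is a terminus of the linear molecule — no cut)
  DwuX (GCCTG, off=3): starts [12, 64, 84, 93, 99, 113, 122, 129, 134, 141, 221] → cuts [15, 67, 87, 96, 102, 116, 125, 132, 137, 144, 224]

Pooled cuts: [11, 15, 26, 40, 47, 56, 67, 80, 87, 96, 102, 112, 116, 125, 132, 137, 144, 152, 160, 177, 184, 198, 224]

Fragment lengths:
  [0,11): 11 bp
  [11,15): 4 bp
  [15,26): 11 bp
  [26,40): 14 bp
  [40,47): 7 bp
  [47,56): 9 bp
  [56,67): 11 bp
  [67,80): 13 bp
  [80,87): 7 bp
  [87,96): 9 bp
  [96,102): 6 bp
  [102,112): 10 bp
  [112,116): 4 bp
  [116,125): 9 bp
  [125,132): 7 bp
  [132,137): 5 bp
  [137,144): 7 bp
  [144,152): 8 bp
  [152,160): 8 bp
  [160,177): 17 bp
  [177,184): 7 bp
  [184,198): 14 bp
  [198,224): 26 bp
  [224,255): 31 bp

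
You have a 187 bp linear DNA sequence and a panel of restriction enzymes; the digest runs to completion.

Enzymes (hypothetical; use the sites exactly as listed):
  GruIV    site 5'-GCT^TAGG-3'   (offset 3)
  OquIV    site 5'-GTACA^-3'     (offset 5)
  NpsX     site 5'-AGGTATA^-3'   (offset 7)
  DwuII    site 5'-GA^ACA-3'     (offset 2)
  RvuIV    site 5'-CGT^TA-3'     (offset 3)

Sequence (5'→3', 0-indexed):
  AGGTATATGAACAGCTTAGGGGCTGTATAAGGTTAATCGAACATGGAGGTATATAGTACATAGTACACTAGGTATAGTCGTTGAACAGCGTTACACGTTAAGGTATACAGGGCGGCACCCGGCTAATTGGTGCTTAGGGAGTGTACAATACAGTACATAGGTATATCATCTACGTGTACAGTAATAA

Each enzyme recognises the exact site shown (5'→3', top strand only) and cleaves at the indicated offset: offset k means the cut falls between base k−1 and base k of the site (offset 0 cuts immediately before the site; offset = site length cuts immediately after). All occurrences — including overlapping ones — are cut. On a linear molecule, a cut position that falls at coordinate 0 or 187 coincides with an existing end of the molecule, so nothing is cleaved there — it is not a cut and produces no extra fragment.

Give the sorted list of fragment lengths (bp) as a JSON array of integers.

Site scan:
  GruIV GCTTAGG/3: at [13, 131] ⇒ [16, 134]
  OquIV GTACA/5: at [55, 62, 142, 152, 175] ⇒ [60, 67, 147, 157, 180]
  NpsX AGGTATA/7: at [0, 46, 69, 100, 158] ⇒ [7, 53, 76, 107, 165]
  DwuII GAACA/2: at [8, 38, 82] ⇒ [10, 40, 84]
  RvuIV CGTTA/3: at [88, 95] ⇒ [91, 98]

All cut coordinates (distinct, sorted): [7, 10, 16, 40, 53, 60, 67, 76, 84, 91, 98, 107, 134, 147, 157, 165, 180]

Fragments:
  [0,7): 7 bp
  [7,10): 3 bp
  [10,16): 6 bp
  [16,40): 24 bp
  [40,53): 13 bp
  [53,60): 7 bp
  [60,67): 7 bp
  [67,76): 9 bp
  [76,84): 8 bp
  [84,91): 7 bp
  [91,98): 7 bp
  [98,107): 9 bp
  [107,134): 27 bp
  [134,147): 13 bp
  [147,157): 10 bp
  [157,165): 8 bp
  [165,180): 15 bp
  [180,187): 7 bp

[3,6,7,7,7,7,7,7,8,8,9,9,10,13,13,15,24,27]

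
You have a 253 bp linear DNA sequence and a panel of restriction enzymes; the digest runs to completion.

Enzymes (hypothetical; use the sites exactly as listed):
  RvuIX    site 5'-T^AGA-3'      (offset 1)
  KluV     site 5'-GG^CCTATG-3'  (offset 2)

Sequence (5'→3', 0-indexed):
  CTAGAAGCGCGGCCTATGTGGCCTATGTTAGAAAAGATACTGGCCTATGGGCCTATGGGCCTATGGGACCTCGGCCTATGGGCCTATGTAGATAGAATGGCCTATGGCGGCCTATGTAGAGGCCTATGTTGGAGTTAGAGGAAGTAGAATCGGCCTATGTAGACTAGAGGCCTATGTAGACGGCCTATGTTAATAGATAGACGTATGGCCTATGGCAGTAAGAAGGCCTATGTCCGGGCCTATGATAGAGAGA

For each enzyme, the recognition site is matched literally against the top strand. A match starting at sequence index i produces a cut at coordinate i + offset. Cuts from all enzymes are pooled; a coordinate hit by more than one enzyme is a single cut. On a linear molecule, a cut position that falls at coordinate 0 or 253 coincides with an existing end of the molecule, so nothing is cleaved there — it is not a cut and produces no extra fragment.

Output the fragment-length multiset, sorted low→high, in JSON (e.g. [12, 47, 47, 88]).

[2,4,4,5,5,5,6,7,7,7,7,7,7,8,8,8,8,8,8,9,9,10,10,10,11,12,14,14,15,18]

Site scan:
  RvuIX TAGA/1: at [1, 28, 88, 92, 116, 135, 144, 159, 164, 176, 193, 197, 245] ⇒ [2, 29, 89, 93, 117, 136, 145, 160, 165, 177, 194, 198, 246]
  KluV GGCCTATG/2: at [10, 19, 41, 49, 57, 72, 80, 98, 108, 120, 151, 168, 181, 206, 224, 236] ⇒ [12, 21, 43, 51, 59, 74, 82, 100, 110, 122, 153, 170, 183, 208, 226, 238]

Pooled cuts: [2, 12, 21, 29, 43, 51, 59, 74, 82, 89, 93, 100, 110, 117, 122, 136, 145, 153, 160, 165, 170, 177, 183, 194, 198, 208, 226, 238, 246]

Fragment lengths:
  [0,2): 2 bp
  [2,12): 10 bp
  [12,21): 9 bp
  [21,29): 8 bp
  [29,43): 14 bp
  [43,51): 8 bp
  [51,59): 8 bp
  [59,74): 15 bp
  [74,82): 8 bp
  [82,89): 7 bp
  [89,93): 4 bp
  [93,100): 7 bp
  [100,110): 10 bp
  [110,117): 7 bp
  [117,122): 5 bp
  [122,136): 14 bp
  [136,145): 9 bp
  [145,153): 8 bp
  [153,160): 7 bp
  [160,165): 5 bp
  [165,170): 5 bp
  [170,177): 7 bp
  [177,183): 6 bp
  [183,194): 11 bp
  [194,198): 4 bp
  [198,208): 10 bp
  [208,226): 18 bp
  [226,238): 12 bp
  [238,246): 8 bp
  [246,253): 7 bp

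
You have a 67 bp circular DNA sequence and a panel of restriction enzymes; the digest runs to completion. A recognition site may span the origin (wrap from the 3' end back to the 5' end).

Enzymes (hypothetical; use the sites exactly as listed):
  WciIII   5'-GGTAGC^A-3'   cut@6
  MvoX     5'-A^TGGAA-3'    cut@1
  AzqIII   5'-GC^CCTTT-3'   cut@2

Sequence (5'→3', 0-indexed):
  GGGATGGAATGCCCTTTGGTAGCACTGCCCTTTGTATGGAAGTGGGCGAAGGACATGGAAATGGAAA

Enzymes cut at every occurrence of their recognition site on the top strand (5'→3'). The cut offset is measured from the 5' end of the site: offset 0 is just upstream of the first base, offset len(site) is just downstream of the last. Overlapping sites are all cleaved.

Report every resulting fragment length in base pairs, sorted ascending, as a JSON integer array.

[5,6,8,8,10,11,19]

Site scan:
  WciIII GGTAGCA/6: at [17] ⇒ [23]
  MvoX ATGGAA/1: at [3, 35, 54, 60] ⇒ [4, 36, 55, 61]
  AzqIII GCCCTTT/2: at [10, 26] ⇒ [12, 28]

All cut coordinates (distinct, sorted): [4, 12, 23, 28, 36, 55, 61]

Fragment lengths:
  4→12: 8 bp
  12→23: 11 bp
  23→28: 5 bp
  28→36: 8 bp
  36→55: 19 bp
  55→61: 6 bp
  61→4 (wrap): 67-61+4 = 10 bp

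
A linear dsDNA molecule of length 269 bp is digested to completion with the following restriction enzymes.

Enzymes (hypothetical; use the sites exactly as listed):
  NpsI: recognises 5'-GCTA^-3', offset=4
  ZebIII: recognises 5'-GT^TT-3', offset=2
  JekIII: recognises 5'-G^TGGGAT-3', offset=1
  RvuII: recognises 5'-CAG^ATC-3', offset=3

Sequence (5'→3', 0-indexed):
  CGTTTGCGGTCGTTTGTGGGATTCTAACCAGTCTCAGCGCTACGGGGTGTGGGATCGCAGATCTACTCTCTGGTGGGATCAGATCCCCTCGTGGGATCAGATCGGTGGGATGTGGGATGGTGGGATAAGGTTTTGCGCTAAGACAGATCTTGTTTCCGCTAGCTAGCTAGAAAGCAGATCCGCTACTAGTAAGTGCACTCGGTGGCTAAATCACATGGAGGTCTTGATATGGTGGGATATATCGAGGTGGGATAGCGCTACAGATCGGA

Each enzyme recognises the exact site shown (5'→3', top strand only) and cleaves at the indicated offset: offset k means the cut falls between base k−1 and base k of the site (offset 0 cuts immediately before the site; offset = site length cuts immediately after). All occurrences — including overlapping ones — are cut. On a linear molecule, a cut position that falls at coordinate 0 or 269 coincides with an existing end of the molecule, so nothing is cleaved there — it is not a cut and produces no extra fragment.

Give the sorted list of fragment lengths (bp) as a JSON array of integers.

Per-enzyme occurrences:
  NpsI (GCTA, off=4): starts [38, 136, 157, 161, 165, 181, 204, 256] → cuts [42, 140, 161, 165, 169, 185, 208, 260]
  ZebIII (GTTT, off=2): starts [1, 11, 129, 151] → cuts [3, 13, 131, 153]
  JekIII (GTGGGAT, off=1): starts [15, 48, 72, 90, 104, 111, 119, 231, 246] → cuts [16, 49, 73, 91, 105, 112, 120, 232, 247]
  RvuII (CAGATC, off=3): starts [57, 79, 97, 143, 174, 260] → cuts [60, 82, 100, 146, 177, 263]

All cut coordinates (distinct, sorted): [3, 13, 16, 42, 49, 60, 73, 82, 91, 100, 105, 112, 120, 131, 140, 146, 153, 161, 165, 169, 177, 185, 208, 232, 247, 260, 263]

Fragment lengths:
  [0,3): 3 bp
  [3,13): 10 bp
  [13,16): 3 bp
  [16,42): 26 bp
  [42,49): 7 bp
  [49,60): 11 bp
  [60,73): 13 bp
  [73,82): 9 bp
  [82,91): 9 bp
  [91,100): 9 bp
  [100,105): 5 bp
  [105,112): 7 bp
  [112,120): 8 bp
  [120,131): 11 bp
  [131,140): 9 bp
  [140,146): 6 bp
  [146,153): 7 bp
  [153,161): 8 bp
  [161,165): 4 bp
  [165,169): 4 bp
  [169,177): 8 bp
  [177,185): 8 bp
  [185,208): 23 bp
  [208,232): 24 bp
  [232,247): 15 bp
  [247,260): 13 bp
  [260,263): 3 bp
  [263,269): 6 bp

[3,3,3,4,4,5,6,6,7,7,7,8,8,8,8,9,9,9,9,10,11,11,13,13,15,23,24,26]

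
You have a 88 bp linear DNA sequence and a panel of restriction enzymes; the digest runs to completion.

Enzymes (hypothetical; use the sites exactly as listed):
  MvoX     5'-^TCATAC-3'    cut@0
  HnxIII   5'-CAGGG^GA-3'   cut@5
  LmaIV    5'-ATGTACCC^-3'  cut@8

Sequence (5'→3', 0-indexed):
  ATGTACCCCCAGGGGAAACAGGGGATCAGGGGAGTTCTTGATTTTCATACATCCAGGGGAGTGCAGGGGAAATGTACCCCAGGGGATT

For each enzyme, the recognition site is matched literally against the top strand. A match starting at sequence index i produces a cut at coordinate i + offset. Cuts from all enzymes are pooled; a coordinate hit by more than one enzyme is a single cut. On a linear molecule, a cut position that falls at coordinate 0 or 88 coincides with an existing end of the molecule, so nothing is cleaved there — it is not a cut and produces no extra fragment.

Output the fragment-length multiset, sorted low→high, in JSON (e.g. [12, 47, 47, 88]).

[4,5,6,8,8,9,10,11,13,14]

Site scan:
  MvoX TCATAC/0: at [44] ⇒ [44]
  HnxIII CAGGGGA/5: at [9, 18, 26, 53, 63, 79] ⇒ [14, 23, 31, 58, 68, 84]
  LmaIV ATGTACCC/8: at [0, 71] ⇒ [8, 79]

Pooled cuts: [8, 14, 23, 31, 44, 58, 68, 79, 84]

Fragment lengths:
  [0,8): 8 bp
  [8,14): 6 bp
  [14,23): 9 bp
  [23,31): 8 bp
  [31,44): 13 bp
  [44,58): 14 bp
  [58,68): 10 bp
  [68,79): 11 bp
  [79,84): 5 bp
  [84,88): 4 bp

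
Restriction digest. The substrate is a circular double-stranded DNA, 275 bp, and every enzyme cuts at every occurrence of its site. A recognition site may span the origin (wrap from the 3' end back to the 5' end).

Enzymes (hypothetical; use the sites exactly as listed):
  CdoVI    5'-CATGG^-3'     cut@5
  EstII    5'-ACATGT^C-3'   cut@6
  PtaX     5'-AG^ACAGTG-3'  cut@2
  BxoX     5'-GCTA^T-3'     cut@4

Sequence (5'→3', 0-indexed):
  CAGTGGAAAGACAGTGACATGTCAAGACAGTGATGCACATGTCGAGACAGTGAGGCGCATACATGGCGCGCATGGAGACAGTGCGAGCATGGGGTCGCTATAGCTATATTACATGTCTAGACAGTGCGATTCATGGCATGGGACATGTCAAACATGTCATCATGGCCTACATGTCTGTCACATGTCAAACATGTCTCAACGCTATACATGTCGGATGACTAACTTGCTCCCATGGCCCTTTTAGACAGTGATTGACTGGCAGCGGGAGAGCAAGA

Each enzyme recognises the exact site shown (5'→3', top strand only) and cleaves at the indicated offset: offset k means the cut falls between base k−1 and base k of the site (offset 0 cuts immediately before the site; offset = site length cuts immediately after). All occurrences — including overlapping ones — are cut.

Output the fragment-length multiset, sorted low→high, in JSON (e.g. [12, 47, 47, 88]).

Per-enzyme occurrences:
  CdoVI (CATGG, off=5): starts [61, 70, 87, 131, 136, 160, 230] → cuts [66, 75, 92, 136, 141, 165, 235]
  EstII (ACATGTC, off=6): starts [16, 36, 110, 142, 151, 168, 179, 188, 205] → cuts [22, 42, 116, 148, 157, 174, 185, 194, 211]
  PtaX (AGACAGTG, off=2): starts [8, 24, 44, 75, 118, 242, 272] → cuts [10, 26, 46, 77, 120, 244, 274]
  BxoX (GCTAT, off=4): starts [96, 102, 200] → cuts [100, 106, 204]

Pooled cuts: [10, 22, 26, 42, 46, 66, 75, 77, 92, 100, 106, 116, 120, 136, 141, 148, 157, 165, 174, 185, 194, 204, 211, 235, 244, 274]

Fragment lengths:
  10→22: 12 bp
  22→26: 4 bp
  26→42: 16 bp
  42→46: 4 bp
  46→66: 20 bp
  66→75: 9 bp
  75→77: 2 bp
  77→92: 15 bp
  92→100: 8 bp
  100→106: 6 bp
  106→116: 10 bp
  116→120: 4 bp
  120→136: 16 bp
  136→141: 5 bp
  141→148: 7 bp
  148→157: 9 bp
  157→165: 8 bp
  165→174: 9 bp
  174→185: 11 bp
  185→194: 9 bp
  194→204: 10 bp
  204→211: 7 bp
  211→235: 24 bp
  235→244: 9 bp
  244→274: 30 bp
  274→10 (wrap): 275-274+10 = 11 bp

[2,4,4,4,5,6,7,7,8,8,9,9,9,9,9,10,10,11,11,12,15,16,16,20,24,30]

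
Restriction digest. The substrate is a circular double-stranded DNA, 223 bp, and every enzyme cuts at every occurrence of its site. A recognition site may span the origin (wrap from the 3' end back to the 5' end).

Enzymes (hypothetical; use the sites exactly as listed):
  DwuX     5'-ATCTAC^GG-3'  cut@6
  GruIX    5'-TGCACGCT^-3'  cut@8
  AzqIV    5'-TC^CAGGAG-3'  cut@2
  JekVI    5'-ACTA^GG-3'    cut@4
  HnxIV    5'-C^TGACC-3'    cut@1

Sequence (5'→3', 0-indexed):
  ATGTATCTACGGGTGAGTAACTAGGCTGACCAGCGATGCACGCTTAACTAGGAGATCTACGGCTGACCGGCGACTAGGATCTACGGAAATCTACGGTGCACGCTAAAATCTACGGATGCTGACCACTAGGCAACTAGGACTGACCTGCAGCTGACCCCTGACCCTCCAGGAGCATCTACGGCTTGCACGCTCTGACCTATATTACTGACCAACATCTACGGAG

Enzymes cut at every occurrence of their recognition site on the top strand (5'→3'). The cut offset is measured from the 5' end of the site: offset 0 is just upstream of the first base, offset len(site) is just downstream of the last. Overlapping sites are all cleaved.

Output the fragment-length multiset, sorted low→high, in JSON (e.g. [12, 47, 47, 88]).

[1,3,3,4,6,6,7,8,8,8,9,9,10,10,10,11,12,13,13,13,13,14,14,18]

Site scan:
  DwuX ATCTACGG/6: at [4, 54, 78, 88, 107, 173, 213] ⇒ [10, 60, 84, 94, 113, 179, 219]
  GruIX TGCACGCT/8: at [36, 96, 183] ⇒ [44, 104, 191]
  AzqIV TCCAGGAG/2: at [164] ⇒ [166]
  JekVI ACTAGG/4: at [19, 46, 72, 124, 132] ⇒ [23, 50, 76, 128, 136]
  HnxIV CTGACC/1: at [25, 62, 118, 139, 150, 157, 191, 204] ⇒ [26, 63, 119, 140, 151, 158, 192, 205]

Pooled cuts: [10, 23, 26, 44, 50, 60, 63, 76, 84, 94, 104, 113, 119, 128, 136, 140, 151, 158, 166, 179, 191, 192, 205, 219]

Fragment lengths:
  10→23: 13 bp
  23→26: 3 bp
  26→44: 18 bp
  44→50: 6 bp
  50→60: 10 bp
  60→63: 3 bp
  63→76: 13 bp
  76→84: 8 bp
  84→94: 10 bp
  94→104: 10 bp
  104→113: 9 bp
  113→119: 6 bp
  119→128: 9 bp
  128→136: 8 bp
  136→140: 4 bp
  140→151: 11 bp
  151→158: 7 bp
  158→166: 8 bp
  166→179: 13 bp
  179→191: 12 bp
  191→192: 1 bp
  192→205: 13 bp
  205→219: 14 bp
  219→10 (wrap): 223-219+10 = 14 bp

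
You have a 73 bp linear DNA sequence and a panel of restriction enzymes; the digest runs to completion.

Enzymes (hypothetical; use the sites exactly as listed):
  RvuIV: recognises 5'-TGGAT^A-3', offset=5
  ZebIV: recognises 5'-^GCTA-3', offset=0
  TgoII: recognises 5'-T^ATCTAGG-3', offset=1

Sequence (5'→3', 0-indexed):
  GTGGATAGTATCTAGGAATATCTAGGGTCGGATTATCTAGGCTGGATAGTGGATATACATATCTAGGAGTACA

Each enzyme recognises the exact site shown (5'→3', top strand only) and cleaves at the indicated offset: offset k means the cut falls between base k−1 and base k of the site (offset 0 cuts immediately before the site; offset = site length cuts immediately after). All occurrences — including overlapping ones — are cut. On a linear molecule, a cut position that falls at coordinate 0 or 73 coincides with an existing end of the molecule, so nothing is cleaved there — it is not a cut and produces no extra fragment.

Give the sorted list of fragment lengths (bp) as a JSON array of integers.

[3,6,6,7,10,13,13,15]

Scan for sites:
  RvuIV (TGGATA, off=5): starts [1, 42, 49] → cuts [6, 47, 54]
  ZebIV (GCTA, off=0): no sites
  TgoII (TATCTAGG, off=1): starts [8, 18, 33, 59] → cuts [9, 19, 34, 60]

Pooled cuts: [6, 9, 19, 34, 47, 54, 60]

Fragments:
  [0,6): 6 bp
  [6,9): 3 bp
  [9,19): 10 bp
  [19,34): 15 bp
  [34,47): 13 bp
  [47,54): 7 bp
  [54,60): 6 bp
  [60,73): 13 bp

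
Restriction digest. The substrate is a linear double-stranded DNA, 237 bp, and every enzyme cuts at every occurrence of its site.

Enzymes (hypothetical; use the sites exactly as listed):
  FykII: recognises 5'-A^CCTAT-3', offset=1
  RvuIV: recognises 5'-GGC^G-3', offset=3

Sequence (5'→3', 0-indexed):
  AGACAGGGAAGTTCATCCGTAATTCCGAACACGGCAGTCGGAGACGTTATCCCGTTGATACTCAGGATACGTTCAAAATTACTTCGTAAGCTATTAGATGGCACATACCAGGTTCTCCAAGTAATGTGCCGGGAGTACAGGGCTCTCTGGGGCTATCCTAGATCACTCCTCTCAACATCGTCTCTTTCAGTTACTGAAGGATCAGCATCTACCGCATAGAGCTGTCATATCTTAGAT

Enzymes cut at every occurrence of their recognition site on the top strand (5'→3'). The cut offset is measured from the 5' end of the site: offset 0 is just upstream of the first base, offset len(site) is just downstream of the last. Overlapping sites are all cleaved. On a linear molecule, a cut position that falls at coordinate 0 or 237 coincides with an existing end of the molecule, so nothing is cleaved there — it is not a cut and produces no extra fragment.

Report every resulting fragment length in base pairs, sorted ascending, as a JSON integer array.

[237]

Site scan:
  FykII (ACCTAT, off=1): no sites
  RvuIV (GGCG, off=3): no sites

Pooled cuts: ∅

Fragment lengths:
  no cuts → one linear fragment of 237 bp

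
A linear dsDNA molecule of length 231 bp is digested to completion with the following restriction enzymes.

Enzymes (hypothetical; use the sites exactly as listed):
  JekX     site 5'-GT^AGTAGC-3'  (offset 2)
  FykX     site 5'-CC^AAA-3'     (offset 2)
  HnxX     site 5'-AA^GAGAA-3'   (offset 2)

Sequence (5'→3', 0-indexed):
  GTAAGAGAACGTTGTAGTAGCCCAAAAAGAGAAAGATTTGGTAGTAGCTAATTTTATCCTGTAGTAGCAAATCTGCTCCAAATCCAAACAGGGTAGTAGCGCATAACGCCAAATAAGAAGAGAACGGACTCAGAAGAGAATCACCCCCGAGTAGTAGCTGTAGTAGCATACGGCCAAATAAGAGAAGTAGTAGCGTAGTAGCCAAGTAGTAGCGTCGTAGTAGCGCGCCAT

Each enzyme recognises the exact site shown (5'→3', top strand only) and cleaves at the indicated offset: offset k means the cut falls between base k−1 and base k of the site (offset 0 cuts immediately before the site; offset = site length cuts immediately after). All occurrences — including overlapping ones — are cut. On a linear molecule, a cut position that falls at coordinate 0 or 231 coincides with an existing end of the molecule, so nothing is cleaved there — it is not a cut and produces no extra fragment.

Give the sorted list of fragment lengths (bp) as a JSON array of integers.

Site scan:
  JekX GTAGTAGC/2: at [13, 40, 60, 92, 150, 159, 186, 194, 205, 216] ⇒ [15, 42, 62, 94, 152, 161, 188, 196, 207, 218]
  FykX CCAAA/2: at [21, 77, 83, 108, 173] ⇒ [23, 79, 85, 110, 175]
  HnxX AAGAGAA/2: at [2, 26, 117, 133, 179] ⇒ [4, 28, 119, 135, 181]

Pooled cuts: [4, 15, 23, 28, 42, 62, 79, 85, 94, 110, 119, 135, 152, 161, 175, 181, 188, 196, 207, 218]

Fragment lengths:
  [0,4): 4 bp
  [4,15): 11 bp
  [15,23): 8 bp
  [23,28): 5 bp
  [28,42): 14 bp
  [42,62): 20 bp
  [62,79): 17 bp
  [79,85): 6 bp
  [85,94): 9 bp
  [94,110): 16 bp
  [110,119): 9 bp
  [119,135): 16 bp
  [135,152): 17 bp
  [152,161): 9 bp
  [161,175): 14 bp
  [175,181): 6 bp
  [181,188): 7 bp
  [188,196): 8 bp
  [196,207): 11 bp
  [207,218): 11 bp
  [218,231): 13 bp

[4,5,6,6,7,8,8,9,9,9,11,11,11,13,14,14,16,16,17,17,20]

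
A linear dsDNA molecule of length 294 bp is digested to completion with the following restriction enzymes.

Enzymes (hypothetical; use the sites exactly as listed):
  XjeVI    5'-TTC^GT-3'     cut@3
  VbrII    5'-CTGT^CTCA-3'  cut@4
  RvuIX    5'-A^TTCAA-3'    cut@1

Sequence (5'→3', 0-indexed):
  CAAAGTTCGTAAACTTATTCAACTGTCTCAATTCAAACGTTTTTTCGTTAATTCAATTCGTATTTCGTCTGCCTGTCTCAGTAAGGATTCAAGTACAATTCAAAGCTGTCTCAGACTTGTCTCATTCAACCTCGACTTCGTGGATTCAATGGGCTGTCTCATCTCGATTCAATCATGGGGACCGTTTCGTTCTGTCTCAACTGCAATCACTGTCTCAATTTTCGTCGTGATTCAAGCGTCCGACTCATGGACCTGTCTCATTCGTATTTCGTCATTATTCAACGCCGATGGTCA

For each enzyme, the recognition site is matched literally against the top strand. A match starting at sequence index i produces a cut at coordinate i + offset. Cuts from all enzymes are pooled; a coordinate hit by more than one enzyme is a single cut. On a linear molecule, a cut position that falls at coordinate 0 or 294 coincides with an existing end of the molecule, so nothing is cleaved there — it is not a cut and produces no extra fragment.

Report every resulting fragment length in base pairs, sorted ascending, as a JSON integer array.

Per-enzyme occurrences:
  XjeVI TTCGT/3: at [5, 43, 56, 63, 136, 185, 220, 260, 267] ⇒ [8, 46, 59, 66, 139, 188, 223, 263, 270]
  VbrII CTGTCTCA/4: at [22, 72, 105, 153, 191, 209, 252] ⇒ [26, 76, 109, 157, 195, 213, 256]
  RvuIX ATTCAA/1: at [16, 30, 50, 86, 97, 123, 143, 166, 229, 276] ⇒ [17, 31, 51, 87, 98, 124, 144, 167, 230, 277]

All cut coordinates (distinct, sorted): [8, 17, 26, 31, 46, 51, 59, 66, 76, 87, 98, 109, 124, 139, 144, 157, 167, 188, 195, 213, 223, 230, 256, 263, 270, 277]

Fragments:
  [0,8): 8 bp
  [8,17): 9 bp
  [17,26): 9 bp
  [26,31): 5 bp
  [31,46): 15 bp
  [46,51): 5 bp
  [51,59): 8 bp
  [59,66): 7 bp
  [66,76): 10 bp
  [76,87): 11 bp
  [87,98): 11 bp
  [98,109): 11 bp
  [109,124): 15 bp
  [124,139): 15 bp
  [139,144): 5 bp
  [144,157): 13 bp
  [157,167): 10 bp
  [167,188): 21 bp
  [188,195): 7 bp
  [195,213): 18 bp
  [213,223): 10 bp
  [223,230): 7 bp
  [230,256): 26 bp
  [256,263): 7 bp
  [263,270): 7 bp
  [270,277): 7 bp
  [277,294): 17 bp

[5,5,5,7,7,7,7,7,7,8,8,9,9,10,10,10,11,11,11,13,15,15,15,17,18,21,26]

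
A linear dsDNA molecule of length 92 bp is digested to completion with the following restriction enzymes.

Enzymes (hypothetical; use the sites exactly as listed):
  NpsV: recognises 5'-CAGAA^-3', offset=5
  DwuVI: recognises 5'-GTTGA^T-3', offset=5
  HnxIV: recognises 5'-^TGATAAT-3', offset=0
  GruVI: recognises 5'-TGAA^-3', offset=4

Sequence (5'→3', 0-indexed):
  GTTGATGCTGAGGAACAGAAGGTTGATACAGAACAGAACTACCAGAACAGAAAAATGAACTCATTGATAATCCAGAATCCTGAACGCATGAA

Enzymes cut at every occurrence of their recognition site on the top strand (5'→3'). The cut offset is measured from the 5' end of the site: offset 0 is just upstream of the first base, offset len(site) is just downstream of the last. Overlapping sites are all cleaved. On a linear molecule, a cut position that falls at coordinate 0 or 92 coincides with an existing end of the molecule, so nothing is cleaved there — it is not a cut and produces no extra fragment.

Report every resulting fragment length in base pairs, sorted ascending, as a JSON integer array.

[5,5,5,5,6,7,7,7,8,9,13,15]

Per-enzyme occurrences:
  NpsV (CAGAA, off=5): starts [15, 28, 33, 42, 47, 72] → cuts [20, 33, 38, 47, 52, 77]
  DwuVI (GTTGAT, off=5): starts [0, 21] → cuts [5, 26]
  HnxIV (TGATAAT, off=0): starts [64] → cuts [64]
  GruVI (TGAA, off=4): starts [55, 80, 88] → cuts [59, 84] (position 92 is a terminus of the linear molecule — no cut)

Pooled cuts: [5, 20, 26, 33, 38, 47, 52, 59, 64, 77, 84]

Fragment lengths:
  [0,5): 5 bp
  [5,20): 15 bp
  [20,26): 6 bp
  [26,33): 7 bp
  [33,38): 5 bp
  [38,47): 9 bp
  [47,52): 5 bp
  [52,59): 7 bp
  [59,64): 5 bp
  [64,77): 13 bp
  [77,84): 7 bp
  [84,92): 8 bp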